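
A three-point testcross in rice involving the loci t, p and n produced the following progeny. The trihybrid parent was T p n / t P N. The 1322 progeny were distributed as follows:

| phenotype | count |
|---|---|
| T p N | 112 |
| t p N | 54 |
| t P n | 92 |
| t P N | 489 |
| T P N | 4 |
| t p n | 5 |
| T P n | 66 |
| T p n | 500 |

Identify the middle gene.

The two rarest classes, t p n and T P N, are the double crossovers. Comparing them with the parentals, only the t allele has switched, so t is the middle locus and the order is n – t – p.

t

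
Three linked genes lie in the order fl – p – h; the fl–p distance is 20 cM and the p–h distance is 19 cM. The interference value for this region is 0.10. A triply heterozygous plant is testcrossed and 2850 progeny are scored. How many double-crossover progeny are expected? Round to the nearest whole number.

97

Map distances give recombination frequencies of 0.200 and 0.190 for the two intervals.
With interference 0.10 (so coincidence = 0.90), expected double-crossover frequency = 0.200 × 0.190 × 0.90 = 0.03420.
Expected number = 0.03420 × 2850 = 97.47 ≈ 97.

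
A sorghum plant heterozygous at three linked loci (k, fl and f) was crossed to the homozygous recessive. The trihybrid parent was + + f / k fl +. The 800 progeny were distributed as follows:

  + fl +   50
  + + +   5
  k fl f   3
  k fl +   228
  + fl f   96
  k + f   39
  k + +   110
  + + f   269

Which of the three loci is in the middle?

f

The two rarest classes, + + + and k fl f, are the double crossovers. Comparing them with the parentals, only the f allele has switched, so f is the middle locus and the order is fl – f – k.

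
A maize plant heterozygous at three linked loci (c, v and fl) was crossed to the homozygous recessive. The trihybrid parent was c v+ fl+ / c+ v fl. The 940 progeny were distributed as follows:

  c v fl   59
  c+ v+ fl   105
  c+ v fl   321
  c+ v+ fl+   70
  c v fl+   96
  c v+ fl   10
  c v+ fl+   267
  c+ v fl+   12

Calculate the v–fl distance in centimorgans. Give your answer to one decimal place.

The two rarest classes, c v+ fl and c+ v fl+, are the double crossovers. Comparing them with the parentals, only the fl allele has switched, so fl is the middle locus and the order is v – fl – c.
Crossovers in the v–fl interval produce the single-crossover classes c v fl+ and c+ v+ fl (96 + 105 = 201) plus the double crossovers (22).
RF(v–fl) = (201 + 22) / 940 = 223/940 = 0.2372 → 23.7 centimorgans.

23.7 centimorgans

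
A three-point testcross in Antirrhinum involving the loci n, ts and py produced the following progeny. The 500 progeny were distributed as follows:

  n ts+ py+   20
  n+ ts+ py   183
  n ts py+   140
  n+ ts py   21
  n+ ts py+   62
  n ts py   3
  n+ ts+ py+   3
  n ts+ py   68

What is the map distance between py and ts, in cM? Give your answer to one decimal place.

The two most frequent reciprocal classes, n+ ts+ py and n ts py+, are the parental types, so the F1 was n+ ts+ py / n ts py+.
The two rarest classes, n+ ts+ py+ and n ts py, are the double crossovers. Comparing them with the parentals, only the py allele has switched, so py is the middle locus and the order is n – py – ts.
Crossovers in the py–ts interval produce the single-crossover classes n+ ts py and n ts+ py+ (21 + 20 = 41) plus the double crossovers (6).
RF(py–ts) = (41 + 6) / 500 = 47/500 = 0.0940 → 9.4 cM.

9.4 cM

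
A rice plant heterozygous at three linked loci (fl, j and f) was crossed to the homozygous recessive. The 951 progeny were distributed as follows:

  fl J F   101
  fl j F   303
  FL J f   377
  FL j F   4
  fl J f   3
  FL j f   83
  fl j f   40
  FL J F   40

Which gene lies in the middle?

The two most frequent reciprocal classes, fl j F and FL J f, are the parental types, so the F1 was fl j F / FL J f.
The two rarest classes, FL j F and fl J f, are the double crossovers. Comparing them with the parentals, only the fl allele has switched, so fl is the middle locus and the order is j – fl – f.

fl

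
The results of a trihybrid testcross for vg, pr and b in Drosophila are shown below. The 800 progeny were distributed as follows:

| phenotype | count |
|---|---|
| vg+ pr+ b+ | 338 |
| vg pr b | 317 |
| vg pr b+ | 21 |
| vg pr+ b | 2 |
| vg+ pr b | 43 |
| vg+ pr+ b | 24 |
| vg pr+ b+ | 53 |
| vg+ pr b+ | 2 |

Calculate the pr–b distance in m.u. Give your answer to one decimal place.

The two most frequent reciprocal classes, vg+ pr+ b+ and vg pr b, are the parental types, so the F1 was vg+ pr+ b+ / vg pr b.
The two rarest classes, vg+ pr b+ and vg pr+ b, are the double crossovers. Comparing them with the parentals, only the pr allele has switched, so pr is the middle locus and the order is vg – pr – b.
Crossovers in the pr–b interval produce the single-crossover classes vg+ pr+ b and vg pr b+ (24 + 21 = 45) plus the double crossovers (4).
RF(pr–b) = (45 + 4) / 800 = 49/800 = 0.0612 → 6.1 m.u.

6.1 m.u.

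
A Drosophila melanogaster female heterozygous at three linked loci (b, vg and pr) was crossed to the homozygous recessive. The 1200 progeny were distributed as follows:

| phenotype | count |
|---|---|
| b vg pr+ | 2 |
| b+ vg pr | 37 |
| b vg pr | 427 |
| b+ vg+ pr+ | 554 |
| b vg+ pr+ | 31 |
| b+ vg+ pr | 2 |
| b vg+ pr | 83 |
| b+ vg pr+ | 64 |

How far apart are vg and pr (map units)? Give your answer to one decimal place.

The two most frequent reciprocal classes, b vg pr and b+ vg+ pr+, are the parental types, so the F1 was b vg pr / b+ vg+ pr+.
The two rarest classes, b vg pr+ and b+ vg+ pr, are the double crossovers. Comparing them with the parentals, only the pr allele has switched, so pr is the middle locus and the order is vg – pr – b.
Crossovers in the vg–pr interval produce the single-crossover classes b vg+ pr and b+ vg pr+ (83 + 64 = 147) plus the double crossovers (4).
RF(vg–pr) = (147 + 4) / 1200 = 151/1200 = 0.1258 → 12.6 map units.

12.6 map units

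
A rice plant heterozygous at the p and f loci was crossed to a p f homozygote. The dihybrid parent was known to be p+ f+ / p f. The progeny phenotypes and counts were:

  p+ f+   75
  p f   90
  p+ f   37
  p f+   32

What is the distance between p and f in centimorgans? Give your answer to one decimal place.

The recombinant classes are p+ f and p f+: 37 + 32 = 69.
Recombination frequency = 69/234 = 0.2949 ≈ 29.5%, i.e. 29.5 centimorgans.

29.5 centimorgans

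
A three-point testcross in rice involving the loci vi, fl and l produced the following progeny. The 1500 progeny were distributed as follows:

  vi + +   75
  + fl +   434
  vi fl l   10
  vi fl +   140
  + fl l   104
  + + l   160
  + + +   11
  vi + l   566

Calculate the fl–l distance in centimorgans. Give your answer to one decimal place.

13.3 centimorgans

The two most frequent reciprocal classes, vi + l and + fl +, are the parental types, so the F1 was vi + l / + fl +.
The two rarest classes, vi fl l and + + +, are the double crossovers. Comparing them with the parentals, only the fl allele has switched, so fl is the middle locus and the order is l – fl – vi.
Crossovers in the l–fl interval produce the single-crossover classes vi + + and + fl l (75 + 104 = 179) plus the double crossovers (21).
RF(l–fl) = (179 + 21) / 1500 = 200/1500 = 0.1333 → 13.3 centimorgans.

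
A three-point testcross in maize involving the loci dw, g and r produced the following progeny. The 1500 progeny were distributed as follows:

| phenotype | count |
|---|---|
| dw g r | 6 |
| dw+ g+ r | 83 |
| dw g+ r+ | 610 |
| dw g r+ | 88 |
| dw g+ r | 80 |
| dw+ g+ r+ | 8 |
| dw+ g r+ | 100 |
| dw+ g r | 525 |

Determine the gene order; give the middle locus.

dw

The two most frequent reciprocal classes, dw g+ r+ and dw+ g r, are the parental types, so the F1 was dw g+ r+ / dw+ g r.
The two rarest classes, dw+ g+ r+ and dw g r, are the double crossovers. Comparing them with the parentals, only the dw allele has switched, so dw is the middle locus and the order is g – dw – r.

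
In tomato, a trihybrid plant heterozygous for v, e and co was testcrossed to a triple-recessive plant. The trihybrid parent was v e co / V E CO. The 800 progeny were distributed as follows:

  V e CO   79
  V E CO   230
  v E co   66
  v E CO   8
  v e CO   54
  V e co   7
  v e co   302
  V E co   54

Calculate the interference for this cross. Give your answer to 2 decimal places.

The two rarest classes, V e co and v E CO, are the double crossovers. Comparing them with the parentals, only the v allele has switched, so v is the middle locus and the order is e – v – co.
e–v: (145 + 15)/800 = 0.2000; v–co: (108 + 15)/800 = 0.1537.
Expected DCO frequency = 0.2000 × 0.1537 ≈ 0.03074; observed = 15/800 ≈ 0.01875.
Coefficient of coincidence = 0.01875/0.03074 ≈ 0.61; interference = 1 − 0.61 = 0.39.

0.39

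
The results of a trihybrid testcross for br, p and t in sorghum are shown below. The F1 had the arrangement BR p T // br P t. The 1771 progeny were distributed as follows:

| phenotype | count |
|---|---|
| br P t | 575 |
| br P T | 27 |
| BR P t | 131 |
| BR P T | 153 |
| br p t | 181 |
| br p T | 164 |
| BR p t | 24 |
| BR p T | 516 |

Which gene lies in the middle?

t

The two rarest classes, BR p t and br P T, are the double crossovers. Comparing them with the parentals, only the t allele has switched, so t is the middle locus and the order is br – t – p.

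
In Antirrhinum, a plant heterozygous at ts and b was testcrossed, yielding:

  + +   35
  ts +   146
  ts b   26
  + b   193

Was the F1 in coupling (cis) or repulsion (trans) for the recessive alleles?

trans

The two most frequent classes are + b (193) and ts + (146); these are the parental (non-recombinant) types.
So the F1 carried + b on one chromosome and ts + on the other — the recessive alleles are on opposite chromosomes (trans / repulsion).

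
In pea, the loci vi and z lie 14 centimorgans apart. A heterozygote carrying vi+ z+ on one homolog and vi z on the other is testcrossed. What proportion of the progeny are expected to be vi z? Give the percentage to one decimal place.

A map distance of 14 centimorgans corresponds to a recombination frequency of 0.140.
The F1 is vi+ z+ / vi z, so vi z is a parental gamete class with expected frequency (1 − r)/2 = 0.860/2 = 0.4300.
That is 0.4300 = 43.0% of the progeny.

43.0%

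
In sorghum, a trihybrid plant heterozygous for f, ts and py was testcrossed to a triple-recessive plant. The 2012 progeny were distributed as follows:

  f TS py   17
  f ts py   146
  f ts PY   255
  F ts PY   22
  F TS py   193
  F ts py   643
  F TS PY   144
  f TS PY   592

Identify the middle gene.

py

The two most frequent reciprocal classes, f TS PY and F ts py, are the parental types, so the F1 was f TS PY / F ts py.
The two rarest classes, f TS py and F ts PY, are the double crossovers. Comparing them with the parentals, only the py allele has switched, so py is the middle locus and the order is ts – py – f.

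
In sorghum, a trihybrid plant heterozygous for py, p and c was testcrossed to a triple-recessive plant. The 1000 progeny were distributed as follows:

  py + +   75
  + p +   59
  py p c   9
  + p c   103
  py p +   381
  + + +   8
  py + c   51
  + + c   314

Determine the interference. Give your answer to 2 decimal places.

The two most frequent reciprocal classes, + + c and py p +, are the parental types, so the F1 was + + c / py p +.
The two rarest classes, + + + and py p c, are the double crossovers. Comparing them with the parentals, only the c allele has switched, so c is the middle locus and the order is py – c – p.
py–c: (110 + 17)/1000 = 0.1270; c–p: (178 + 17)/1000 = 0.1950.
Expected DCO frequency = 0.1270 × 0.1950 ≈ 0.02477; observed = 17/1000 ≈ 0.01700.
Coefficient of coincidence = 0.01700/0.02477 ≈ 0.69; interference = 1 − 0.69 = 0.31.

0.31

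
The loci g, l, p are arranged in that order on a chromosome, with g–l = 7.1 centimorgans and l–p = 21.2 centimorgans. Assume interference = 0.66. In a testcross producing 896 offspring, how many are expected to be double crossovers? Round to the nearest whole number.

Map distances give recombination frequencies of 0.071 and 0.212 for the two intervals.
With interference 0.66 (so coincidence = 0.34), expected double-crossover frequency = 0.071 × 0.212 × 0.34 = 0.00512.
Expected number = 0.00512 × 896 = 4.59 ≈ 5.

5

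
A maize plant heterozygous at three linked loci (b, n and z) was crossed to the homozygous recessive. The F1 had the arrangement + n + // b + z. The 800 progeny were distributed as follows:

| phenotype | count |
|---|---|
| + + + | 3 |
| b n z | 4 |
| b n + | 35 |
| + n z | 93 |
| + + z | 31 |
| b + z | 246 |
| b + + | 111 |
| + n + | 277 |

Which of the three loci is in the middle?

The two rarest classes, + + + and b n z, are the double crossovers. Comparing them with the parentals, only the n allele has switched, so n is the middle locus and the order is b – n – z.

n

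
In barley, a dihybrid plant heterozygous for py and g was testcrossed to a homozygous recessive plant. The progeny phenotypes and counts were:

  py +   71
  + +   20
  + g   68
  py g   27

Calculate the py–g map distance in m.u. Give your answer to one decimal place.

The two most frequent classes, + g (68) and py + (71), are the parental types, so the F1 was + g / py +.
The recombinant classes are + + and py g: 20 + 27 = 47.
Recombination frequency = 47/186 = 0.2527 ≈ 25.3%, i.e. 25.3 m.u.

25.3 m.u.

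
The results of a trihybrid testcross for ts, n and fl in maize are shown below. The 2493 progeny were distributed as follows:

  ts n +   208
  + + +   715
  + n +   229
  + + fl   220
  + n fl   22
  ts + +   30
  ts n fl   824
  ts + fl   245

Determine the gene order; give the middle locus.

The two most frequent reciprocal classes, ts n fl and + + +, are the parental types, so the F1 was ts n fl / + + +.
The two rarest classes, + n fl and ts + +, are the double crossovers. Comparing them with the parentals, only the ts allele has switched, so ts is the middle locus and the order is fl – ts – n.

ts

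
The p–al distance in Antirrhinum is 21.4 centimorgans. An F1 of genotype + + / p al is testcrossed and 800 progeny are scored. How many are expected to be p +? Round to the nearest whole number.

A map distance of 21.4 centimorgans corresponds to a recombination frequency of 0.214.
The F1 is + + / p al, so p + is a recombinant gamete class with expected frequency r/2 = 0.214/2 = 0.1070.
Expected number = 0.1070 × 800 = 85.60 ≈ 86.

86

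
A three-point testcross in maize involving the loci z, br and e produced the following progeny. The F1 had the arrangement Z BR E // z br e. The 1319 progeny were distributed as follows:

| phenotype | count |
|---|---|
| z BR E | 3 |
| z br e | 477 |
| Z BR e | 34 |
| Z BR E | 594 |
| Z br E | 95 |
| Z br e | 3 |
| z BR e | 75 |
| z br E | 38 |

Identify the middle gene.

z

The two rarest classes, z BR E and Z br e, are the double crossovers. Comparing them with the parentals, only the z allele has switched, so z is the middle locus and the order is e – z – br.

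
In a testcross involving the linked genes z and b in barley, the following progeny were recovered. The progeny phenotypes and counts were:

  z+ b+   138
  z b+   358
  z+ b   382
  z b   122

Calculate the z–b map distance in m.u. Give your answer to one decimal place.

26.0 m.u.

The two most frequent classes, z+ b (382) and z b+ (358), are the parental types, so the F1 was z+ b / z b+.
The recombinant classes are z+ b+ and z b: 138 + 122 = 260.
Recombination frequency = 260/1000 = 0.2600 ≈ 26.0%, i.e. 26.0 m.u.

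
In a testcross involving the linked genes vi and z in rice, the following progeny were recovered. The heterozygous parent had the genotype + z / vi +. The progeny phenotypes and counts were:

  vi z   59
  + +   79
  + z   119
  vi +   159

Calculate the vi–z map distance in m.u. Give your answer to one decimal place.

33.2 m.u.

The recombinant classes are + + and vi z: 79 + 59 = 138.
Recombination frequency = 138/416 = 0.3317 ≈ 33.2%, i.e. 33.2 m.u.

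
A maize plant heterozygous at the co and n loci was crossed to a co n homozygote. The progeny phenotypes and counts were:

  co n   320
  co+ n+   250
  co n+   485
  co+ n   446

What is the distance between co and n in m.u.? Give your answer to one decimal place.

38.0 m.u.

The two most frequent classes, co+ n (446) and co n+ (485), are the parental types, so the F1 was co+ n / co n+.
The recombinant classes are co+ n+ and co n: 250 + 320 = 570.
Recombination frequency = 570/1501 = 0.3797 ≈ 38.0%, i.e. 38.0 m.u.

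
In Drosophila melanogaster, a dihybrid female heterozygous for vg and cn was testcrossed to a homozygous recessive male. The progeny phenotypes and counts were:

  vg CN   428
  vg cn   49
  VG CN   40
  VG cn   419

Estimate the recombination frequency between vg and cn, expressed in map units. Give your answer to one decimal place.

9.5 map units

The two most frequent classes, VG cn (419) and vg CN (428), are the parental types, so the F1 was VG cn / vg CN.
The recombinant classes are VG CN and vg cn: 40 + 49 = 89.
Recombination frequency = 89/936 = 0.0951 ≈ 9.5%, i.e. 9.5 map units.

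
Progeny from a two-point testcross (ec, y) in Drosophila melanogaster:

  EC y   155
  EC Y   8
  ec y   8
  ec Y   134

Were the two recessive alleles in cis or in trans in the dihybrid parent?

trans

The two most frequent classes are EC y (155) and ec Y (134); these are the parental (non-recombinant) types.
So the F1 carried EC y on one chromosome and ec Y on the other — the recessive alleles are on opposite chromosomes (trans / repulsion).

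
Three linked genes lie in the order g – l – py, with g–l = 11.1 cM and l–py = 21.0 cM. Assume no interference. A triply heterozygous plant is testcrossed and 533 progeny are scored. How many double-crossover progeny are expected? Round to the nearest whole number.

12

Map distances give recombination frequencies of 0.111 and 0.210 for the two intervals.
With no interference, expected double-crossover frequency = 0.111 × 0.210 = 0.02331.
Expected number = 0.02331 × 533 = 12.42 ≈ 12.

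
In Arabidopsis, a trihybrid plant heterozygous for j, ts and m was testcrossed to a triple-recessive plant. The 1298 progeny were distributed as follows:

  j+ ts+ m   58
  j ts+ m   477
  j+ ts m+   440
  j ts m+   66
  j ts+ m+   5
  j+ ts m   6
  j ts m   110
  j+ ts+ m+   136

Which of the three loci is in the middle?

The two most frequent reciprocal classes, j+ ts m+ and j ts+ m, are the parental types, so the F1 was j+ ts m+ / j ts+ m.
The two rarest classes, j+ ts m and j ts+ m+, are the double crossovers. Comparing them with the parentals, only the m allele has switched, so m is the middle locus and the order is ts – m – j.

m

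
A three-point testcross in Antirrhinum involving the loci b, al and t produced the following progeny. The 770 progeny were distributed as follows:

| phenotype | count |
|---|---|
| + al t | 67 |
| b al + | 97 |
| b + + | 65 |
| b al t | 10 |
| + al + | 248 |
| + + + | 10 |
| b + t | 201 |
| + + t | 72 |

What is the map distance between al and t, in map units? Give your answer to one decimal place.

The two most frequent reciprocal classes, b + t and + al +, are the parental types, so the F1 was b + t / + al +.
The two rarest classes, b al t and + + +, are the double crossovers. Comparing them with the parentals, only the al allele has switched, so al is the middle locus and the order is t – al – b.
Crossovers in the t–al interval produce the single-crossover classes b + + and + al t (65 + 67 = 132) plus the double crossovers (20).
RF(t–al) = (132 + 20) / 770 = 152/770 = 0.1974 → 19.7 map units.

19.7 map units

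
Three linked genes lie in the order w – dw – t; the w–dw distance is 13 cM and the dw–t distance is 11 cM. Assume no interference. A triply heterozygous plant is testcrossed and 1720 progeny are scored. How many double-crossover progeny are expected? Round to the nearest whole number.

25

Map distances give recombination frequencies of 0.130 and 0.110 for the two intervals.
With no interference, expected double-crossover frequency = 0.130 × 0.110 = 0.01430.
Expected number = 0.01430 × 1720 = 24.60 ≈ 25.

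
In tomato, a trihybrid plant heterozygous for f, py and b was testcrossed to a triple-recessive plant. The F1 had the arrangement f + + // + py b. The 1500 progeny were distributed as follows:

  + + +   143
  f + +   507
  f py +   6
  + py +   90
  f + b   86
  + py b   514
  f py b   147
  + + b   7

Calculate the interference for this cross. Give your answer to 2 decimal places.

The two rarest classes, f py + and + + b, are the double crossovers. Comparing them with the parentals, only the py allele has switched, so py is the middle locus and the order is f – py – b.
f–py: (290 + 13)/1500 = 0.2020; py–b: (176 + 13)/1500 = 0.1260.
Expected DCO frequency = 0.2020 × 0.1260 ≈ 0.02545; observed = 13/1500 ≈ 0.00867.
Coefficient of coincidence = 0.00867/0.02545 ≈ 0.34; interference = 1 − 0.34 = 0.66.

0.66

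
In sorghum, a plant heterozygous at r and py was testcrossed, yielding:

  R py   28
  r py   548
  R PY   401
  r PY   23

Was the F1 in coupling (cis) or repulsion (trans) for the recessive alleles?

The two most frequent classes are R PY (401) and r py (548); these are the parental (non-recombinant) types.
So the F1 carried R PY on one chromosome and r py on the other — the recessive alleles are on the same chromosome (cis / coupling).

cis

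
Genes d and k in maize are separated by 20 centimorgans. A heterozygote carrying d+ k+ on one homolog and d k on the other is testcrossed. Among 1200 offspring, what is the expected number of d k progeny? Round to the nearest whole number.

480

A map distance of 20 centimorgans corresponds to a recombination frequency of 0.200.
The F1 is d+ k+ / d k, so d k is a parental gamete class with expected frequency (1 − r)/2 = 0.800/2 = 0.4000.
Expected number = 0.4000 × 1200 = 480.00 ≈ 480.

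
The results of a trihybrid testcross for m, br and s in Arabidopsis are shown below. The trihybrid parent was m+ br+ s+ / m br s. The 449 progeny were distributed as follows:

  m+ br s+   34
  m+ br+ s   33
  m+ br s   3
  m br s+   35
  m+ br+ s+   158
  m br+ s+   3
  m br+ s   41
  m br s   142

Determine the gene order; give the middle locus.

The two rarest classes, m br+ s+ and m+ br s, are the double crossovers. Comparing them with the parentals, only the m allele has switched, so m is the middle locus and the order is br – m – s.

m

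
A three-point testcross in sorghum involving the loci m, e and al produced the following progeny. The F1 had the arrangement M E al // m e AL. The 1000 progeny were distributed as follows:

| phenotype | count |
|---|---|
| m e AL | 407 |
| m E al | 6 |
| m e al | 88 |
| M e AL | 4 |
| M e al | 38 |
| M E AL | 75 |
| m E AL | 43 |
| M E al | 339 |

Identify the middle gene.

The two rarest classes, m E al and M e AL, are the double crossovers. Comparing them with the parentals, only the m allele has switched, so m is the middle locus and the order is e – m – al.

m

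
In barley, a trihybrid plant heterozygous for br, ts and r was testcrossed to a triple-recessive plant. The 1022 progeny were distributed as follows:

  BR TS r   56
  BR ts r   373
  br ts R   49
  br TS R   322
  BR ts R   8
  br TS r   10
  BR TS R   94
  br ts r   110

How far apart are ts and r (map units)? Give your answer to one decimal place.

12.0 map units

The two most frequent reciprocal classes, BR ts r and br TS R, are the parental types, so the F1 was BR ts r / br TS R.
The two rarest classes, BR ts R and br TS r, are the double crossovers. Comparing them with the parentals, only the r allele has switched, so r is the middle locus and the order is br – r – ts.
Crossovers in the r–ts interval produce the single-crossover classes BR TS r and br ts R (56 + 49 = 105) plus the double crossovers (18).
RF(r–ts) = (105 + 18) / 1022 = 123/1022 = 0.1204 → 12.0 map units.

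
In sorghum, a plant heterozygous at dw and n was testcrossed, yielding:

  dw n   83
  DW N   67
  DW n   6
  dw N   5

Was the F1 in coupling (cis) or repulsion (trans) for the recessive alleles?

cis

The two most frequent classes are DW N (67) and dw n (83); these are the parental (non-recombinant) types.
So the F1 carried DW N on one chromosome and dw n on the other — the recessive alleles are on the same chromosome (cis / coupling).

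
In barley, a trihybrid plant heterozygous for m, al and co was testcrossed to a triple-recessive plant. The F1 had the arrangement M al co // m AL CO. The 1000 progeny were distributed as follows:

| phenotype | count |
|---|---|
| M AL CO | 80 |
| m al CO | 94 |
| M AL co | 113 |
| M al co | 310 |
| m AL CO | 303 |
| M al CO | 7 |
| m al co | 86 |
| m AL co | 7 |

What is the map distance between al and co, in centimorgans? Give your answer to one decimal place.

22.1 centimorgans

The two rarest classes, M al CO and m AL co, are the double crossovers. Comparing them with the parentals, only the co allele has switched, so co is the middle locus and the order is al – co – m.
Crossovers in the al–co interval produce the single-crossover classes M AL co and m al CO (113 + 94 = 207) plus the double crossovers (14).
RF(al–co) = (207 + 14) / 1000 = 221/1000 = 0.2210 → 22.1 centimorgans.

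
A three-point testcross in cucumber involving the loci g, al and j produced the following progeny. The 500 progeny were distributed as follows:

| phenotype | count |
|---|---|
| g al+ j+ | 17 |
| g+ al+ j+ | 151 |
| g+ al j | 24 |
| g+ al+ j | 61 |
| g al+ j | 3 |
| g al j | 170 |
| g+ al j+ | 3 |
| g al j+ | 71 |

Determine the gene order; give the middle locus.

al

The two most frequent reciprocal classes, g al j and g+ al+ j+, are the parental types, so the F1 was g al j / g+ al+ j+.
The two rarest classes, g al+ j and g+ al j+, are the double crossovers. Comparing them with the parentals, only the al allele has switched, so al is the middle locus and the order is g – al – j.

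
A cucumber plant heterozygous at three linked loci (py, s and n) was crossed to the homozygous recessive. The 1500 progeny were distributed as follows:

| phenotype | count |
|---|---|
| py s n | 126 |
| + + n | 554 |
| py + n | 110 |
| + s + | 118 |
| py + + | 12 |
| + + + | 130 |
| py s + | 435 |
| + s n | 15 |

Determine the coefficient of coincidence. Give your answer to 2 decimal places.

The two most frequent reciprocal classes, py s + and + + n, are the parental types, so the F1 was py s + / + + n.
The two rarest classes, py + + and + s n, are the double crossovers. Comparing them with the parentals, only the s allele has switched, so s is the middle locus and the order is n – s – py.
n–s: (256 + 27)/1500 = 0.1887; s–py: (228 + 27)/1500 = 0.1700.
Expected DCO frequency = 0.1887 × 0.1700 ≈ 0.03208; observed = 27/1500 ≈ 0.01800.
Coefficient of coincidence = 0.01800/0.03208 ≈ 0.56.

0.56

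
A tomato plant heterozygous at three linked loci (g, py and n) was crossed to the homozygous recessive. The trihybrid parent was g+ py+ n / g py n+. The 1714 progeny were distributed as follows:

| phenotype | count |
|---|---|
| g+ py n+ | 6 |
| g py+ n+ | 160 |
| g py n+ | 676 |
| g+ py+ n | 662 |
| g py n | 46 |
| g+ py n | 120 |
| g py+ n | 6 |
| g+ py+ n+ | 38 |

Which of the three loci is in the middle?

The two rarest classes, g py+ n and g+ py n+, are the double crossovers. Comparing them with the parentals, only the g allele has switched, so g is the middle locus and the order is py – g – n.

g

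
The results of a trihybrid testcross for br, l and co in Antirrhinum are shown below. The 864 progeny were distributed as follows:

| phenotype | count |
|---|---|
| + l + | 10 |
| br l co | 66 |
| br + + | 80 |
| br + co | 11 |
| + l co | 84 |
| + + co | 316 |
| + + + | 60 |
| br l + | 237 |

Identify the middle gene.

br

The two most frequent reciprocal classes, br l + and + + co, are the parental types, so the F1 was br l + / + + co.
The two rarest classes, + l + and br + co, are the double crossovers. Comparing them with the parentals, only the br allele has switched, so br is the middle locus and the order is co – br – l.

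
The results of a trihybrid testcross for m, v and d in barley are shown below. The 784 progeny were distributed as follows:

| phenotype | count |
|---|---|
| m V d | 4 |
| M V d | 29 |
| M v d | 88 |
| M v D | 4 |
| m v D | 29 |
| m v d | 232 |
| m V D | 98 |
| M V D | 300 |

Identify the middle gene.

v

The two most frequent reciprocal classes, M V D and m v d, are the parental types, so the F1 was M V D / m v d.
The two rarest classes, M v D and m V d, are the double crossovers. Comparing them with the parentals, only the v allele has switched, so v is the middle locus and the order is d – v – m.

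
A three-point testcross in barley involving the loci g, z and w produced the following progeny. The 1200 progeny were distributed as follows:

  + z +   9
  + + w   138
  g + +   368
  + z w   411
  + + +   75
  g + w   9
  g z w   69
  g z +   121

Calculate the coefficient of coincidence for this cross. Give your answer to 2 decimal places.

0.48

The two most frequent reciprocal classes, g + + and + z w, are the parental types, so the F1 was g + + / + z w.
The two rarest classes, g + w and + z +, are the double crossovers. Comparing them with the parentals, only the w allele has switched, so w is the middle locus and the order is z – w – g.
z–w: (259 + 18)/1200 = 0.2308; w–g: (144 + 18)/1200 = 0.1350.
Expected DCO frequency = 0.2308 × 0.1350 ≈ 0.03116; observed = 18/1200 ≈ 0.01500.
Coefficient of coincidence = 0.01500/0.03116 ≈ 0.48.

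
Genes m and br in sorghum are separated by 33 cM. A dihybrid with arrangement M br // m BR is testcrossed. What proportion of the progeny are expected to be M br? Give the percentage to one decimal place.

33.5%

A map distance of 33 cM corresponds to a recombination frequency of 0.330.
The F1 is M br / m BR, so M br is a parental gamete class with expected frequency (1 − r)/2 = 0.670/2 = 0.3350.
That is 0.3350 = 33.5% of the progeny.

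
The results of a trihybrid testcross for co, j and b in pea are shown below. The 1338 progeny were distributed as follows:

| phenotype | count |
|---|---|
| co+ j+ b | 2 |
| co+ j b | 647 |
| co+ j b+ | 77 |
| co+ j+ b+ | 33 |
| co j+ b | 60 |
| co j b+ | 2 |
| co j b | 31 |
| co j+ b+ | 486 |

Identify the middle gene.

The two most frequent reciprocal classes, co j+ b+ and co+ j b, are the parental types, so the F1 was co j+ b+ / co+ j b.
The two rarest classes, co j b+ and co+ j+ b, are the double crossovers. Comparing them with the parentals, only the j allele has switched, so j is the middle locus and the order is co – j – b.

j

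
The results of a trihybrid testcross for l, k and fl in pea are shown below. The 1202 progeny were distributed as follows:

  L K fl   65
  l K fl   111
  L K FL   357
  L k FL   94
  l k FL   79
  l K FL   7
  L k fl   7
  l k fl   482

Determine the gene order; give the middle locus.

The two most frequent reciprocal classes, L K FL and l k fl, are the parental types, so the F1 was L K FL / l k fl.
The two rarest classes, l K FL and L k fl, are the double crossovers. Comparing them with the parentals, only the l allele has switched, so l is the middle locus and the order is fl – l – k.

l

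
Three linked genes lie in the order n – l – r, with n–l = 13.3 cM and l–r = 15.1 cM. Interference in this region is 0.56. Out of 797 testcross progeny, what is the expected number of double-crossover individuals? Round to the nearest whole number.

Map distances give recombination frequencies of 0.133 and 0.151 for the two intervals.
With interference 0.56 (so coincidence = 0.44), expected double-crossover frequency = 0.133 × 0.151 × 0.44 = 0.00884.
Expected number = 0.00884 × 797 = 7.04 ≈ 7.

7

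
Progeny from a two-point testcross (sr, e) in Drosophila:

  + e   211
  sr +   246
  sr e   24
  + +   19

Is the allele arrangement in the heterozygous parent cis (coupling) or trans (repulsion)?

trans

The two most frequent classes are + e (211) and sr + (246); these are the parental (non-recombinant) types.
So the F1 carried + e on one chromosome and sr + on the other — the recessive alleles are on opposite chromosomes (trans / repulsion).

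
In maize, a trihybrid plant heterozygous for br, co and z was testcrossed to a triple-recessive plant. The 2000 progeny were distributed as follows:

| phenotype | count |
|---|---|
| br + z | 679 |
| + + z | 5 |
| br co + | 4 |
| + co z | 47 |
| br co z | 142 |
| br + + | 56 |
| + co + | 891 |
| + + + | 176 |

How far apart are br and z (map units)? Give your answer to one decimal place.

The two most frequent reciprocal classes, + co + and br + z, are the parental types, so the F1 was + co + / br + z.
The two rarest classes, br co + and + + z, are the double crossovers. Comparing them with the parentals, only the br allele has switched, so br is the middle locus and the order is z – br – co.
Crossovers in the z–br interval produce the single-crossover classes + co z and br + + (47 + 56 = 103) plus the double crossovers (9).
RF(z–br) = (103 + 9) / 2000 = 112/2000 = 0.0560 → 5.6 map units.

5.6 map units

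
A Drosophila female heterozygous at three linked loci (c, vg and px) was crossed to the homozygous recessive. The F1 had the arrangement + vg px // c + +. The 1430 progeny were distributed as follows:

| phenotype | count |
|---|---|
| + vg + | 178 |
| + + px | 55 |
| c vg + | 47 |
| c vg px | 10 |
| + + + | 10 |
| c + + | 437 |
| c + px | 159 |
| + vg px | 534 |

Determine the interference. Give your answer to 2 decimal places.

The two rarest classes, c vg px and + + +, are the double crossovers. Comparing them with the parentals, only the c allele has switched, so c is the middle locus and the order is vg – c – px.
vg–c: (102 + 20)/1430 = 0.0853; c–px: (337 + 20)/1430 = 0.2497.
Expected DCO frequency = 0.0853 × 0.2497 ≈ 0.02130; observed = 20/1430 ≈ 0.01399.
Coefficient of coincidence = 0.01399/0.02130 ≈ 0.66; interference = 1 − 0.66 = 0.34.

0.34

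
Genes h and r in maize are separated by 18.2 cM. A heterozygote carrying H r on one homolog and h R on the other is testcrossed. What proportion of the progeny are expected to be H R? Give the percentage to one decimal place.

A map distance of 18.2 cM corresponds to a recombination frequency of 0.182.
The F1 is H r / h R, so H R is a recombinant gamete class with expected frequency r/2 = 0.182/2 = 0.0910.
That is 0.0910 = 9.1% of the progeny.

9.1%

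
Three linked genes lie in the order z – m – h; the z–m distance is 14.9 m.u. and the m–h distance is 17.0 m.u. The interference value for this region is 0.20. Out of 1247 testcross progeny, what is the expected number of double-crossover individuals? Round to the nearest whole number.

Map distances give recombination frequencies of 0.149 and 0.170 for the two intervals.
With interference 0.20 (so coincidence = 0.80), expected double-crossover frequency = 0.149 × 0.170 × 0.80 = 0.02026.
Expected number = 0.02026 × 1247 = 25.27 ≈ 25.

25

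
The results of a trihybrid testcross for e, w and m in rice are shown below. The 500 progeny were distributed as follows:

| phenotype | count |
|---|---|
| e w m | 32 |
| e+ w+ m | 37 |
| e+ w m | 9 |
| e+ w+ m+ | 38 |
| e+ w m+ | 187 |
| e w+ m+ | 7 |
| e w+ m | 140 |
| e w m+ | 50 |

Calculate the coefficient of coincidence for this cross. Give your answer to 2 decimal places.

0.90

The two most frequent reciprocal classes, e w+ m and e+ w m+, are the parental types, so the F1 was e w+ m / e+ w m+.
The two rarest classes, e w+ m+ and e+ w m, are the double crossovers. Comparing them with the parentals, only the m allele has switched, so m is the middle locus and the order is w – m – e.
w–m: (70 + 16)/500 = 0.1720; m–e: (87 + 16)/500 = 0.2060.
Expected DCO frequency = 0.1720 × 0.2060 ≈ 0.03543; observed = 16/500 ≈ 0.03200.
Coefficient of coincidence = 0.03200/0.03543 ≈ 0.90.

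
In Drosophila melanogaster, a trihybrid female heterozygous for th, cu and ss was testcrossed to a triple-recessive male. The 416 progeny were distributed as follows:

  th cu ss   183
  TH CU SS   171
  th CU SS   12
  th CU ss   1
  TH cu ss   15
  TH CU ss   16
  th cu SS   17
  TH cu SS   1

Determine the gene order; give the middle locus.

The two most frequent reciprocal classes, th cu ss and TH CU SS, are the parental types, so the F1 was th cu ss / TH CU SS.
The two rarest classes, th CU ss and TH cu SS, are the double crossovers. Comparing them with the parentals, only the cu allele has switched, so cu is the middle locus and the order is ss – cu – th.

cu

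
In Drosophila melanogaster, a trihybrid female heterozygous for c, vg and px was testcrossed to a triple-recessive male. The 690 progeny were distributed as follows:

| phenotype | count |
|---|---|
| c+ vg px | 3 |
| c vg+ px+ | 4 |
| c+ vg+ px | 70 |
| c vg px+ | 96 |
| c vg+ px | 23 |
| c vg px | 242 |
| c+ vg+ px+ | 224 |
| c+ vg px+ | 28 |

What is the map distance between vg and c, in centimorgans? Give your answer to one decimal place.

8.4 centimorgans

The two most frequent reciprocal classes, c vg px and c+ vg+ px+, are the parental types, so the F1 was c vg px / c+ vg+ px+.
The two rarest classes, c+ vg px and c vg+ px+, are the double crossovers. Comparing them with the parentals, only the c allele has switched, so c is the middle locus and the order is px – c – vg.
Crossovers in the c–vg interval produce the single-crossover classes c vg+ px and c+ vg px+ (23 + 28 = 51) plus the double crossovers (7).
RF(c–vg) = (51 + 7) / 690 = 58/690 = 0.0841 → 8.4 centimorgans.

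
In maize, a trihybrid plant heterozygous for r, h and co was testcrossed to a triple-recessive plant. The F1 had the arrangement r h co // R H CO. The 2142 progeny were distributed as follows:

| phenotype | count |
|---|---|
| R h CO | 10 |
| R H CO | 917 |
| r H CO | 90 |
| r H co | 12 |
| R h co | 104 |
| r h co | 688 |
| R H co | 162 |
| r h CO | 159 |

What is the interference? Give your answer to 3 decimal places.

The two rarest classes, r H co and R h CO, are the double crossovers. Comparing them with the parentals, only the h allele has switched, so h is the middle locus and the order is co – h – r.
co–h: (321 + 22)/2142 = 0.1601; h–r: (194 + 22)/2142 = 0.1008.
Expected DCO frequency = 0.1601 × 0.1008 ≈ 0.01614; observed = 22/2142 ≈ 0.01027.
Coefficient of coincidence = 0.01027/0.01614 ≈ 0.636; interference = 1 − 0.636 = 0.364.

0.364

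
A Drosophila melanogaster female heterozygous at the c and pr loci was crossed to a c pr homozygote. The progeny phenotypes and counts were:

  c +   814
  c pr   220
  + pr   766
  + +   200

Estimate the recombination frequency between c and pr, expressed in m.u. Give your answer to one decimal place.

The two most frequent classes, + pr (766) and c + (814), are the parental types, so the F1 was + pr / c +.
The recombinant classes are + + and c pr: 200 + 220 = 420.
Recombination frequency = 420/2000 = 0.2100 ≈ 21.0%, i.e. 21.0 m.u.

21.0 m.u.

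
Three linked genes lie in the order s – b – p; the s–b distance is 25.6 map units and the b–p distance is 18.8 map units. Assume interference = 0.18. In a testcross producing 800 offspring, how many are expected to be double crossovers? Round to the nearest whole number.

Map distances give recombination frequencies of 0.256 and 0.188 for the two intervals.
With interference 0.18 (so coincidence = 0.82), expected double-crossover frequency = 0.256 × 0.188 × 0.82 = 0.03946.
Expected number = 0.03946 × 800 = 31.57 ≈ 32.

32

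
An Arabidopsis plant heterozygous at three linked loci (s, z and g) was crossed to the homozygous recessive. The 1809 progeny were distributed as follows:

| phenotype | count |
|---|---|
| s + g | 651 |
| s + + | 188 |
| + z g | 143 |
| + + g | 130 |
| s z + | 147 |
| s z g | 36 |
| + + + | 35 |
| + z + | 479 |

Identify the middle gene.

z

The two most frequent reciprocal classes, s + g and + z +, are the parental types, so the F1 was s + g / + z +.
The two rarest classes, s z g and + + +, are the double crossovers. Comparing them with the parentals, only the z allele has switched, so z is the middle locus and the order is g – z – s.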